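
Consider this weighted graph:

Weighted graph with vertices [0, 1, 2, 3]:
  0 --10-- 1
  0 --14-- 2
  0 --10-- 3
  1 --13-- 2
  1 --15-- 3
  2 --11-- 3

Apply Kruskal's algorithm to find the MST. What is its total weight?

Applying Kruskal's algorithm (sort edges by weight, add if no cycle):
  Add (0,3) w=10
  Add (0,1) w=10
  Add (2,3) w=11
  Skip (1,2) w=13 (creates cycle)
  Skip (0,2) w=14 (creates cycle)
  Skip (1,3) w=15 (creates cycle)
MST weight = 31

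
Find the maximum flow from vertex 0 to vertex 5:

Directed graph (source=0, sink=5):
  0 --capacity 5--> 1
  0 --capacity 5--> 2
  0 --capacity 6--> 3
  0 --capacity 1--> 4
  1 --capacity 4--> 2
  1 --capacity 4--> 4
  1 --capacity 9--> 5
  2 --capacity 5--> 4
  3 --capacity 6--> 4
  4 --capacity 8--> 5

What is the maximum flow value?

Computing max flow:
  Flow on (0->1): 5/5
  Flow on (0->2): 2/5
  Flow on (0->3): 6/6
  Flow on (1->5): 5/9
  Flow on (2->4): 2/5
  Flow on (3->4): 6/6
  Flow on (4->5): 8/8
Maximum flow = 13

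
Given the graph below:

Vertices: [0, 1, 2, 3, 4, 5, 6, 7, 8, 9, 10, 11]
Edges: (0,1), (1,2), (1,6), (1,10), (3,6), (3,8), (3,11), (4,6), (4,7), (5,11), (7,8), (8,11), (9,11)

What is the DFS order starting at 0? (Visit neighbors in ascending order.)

DFS from vertex 0 (neighbors processed in ascending order):
Visit order: 0, 1, 2, 6, 3, 8, 7, 4, 11, 5, 9, 10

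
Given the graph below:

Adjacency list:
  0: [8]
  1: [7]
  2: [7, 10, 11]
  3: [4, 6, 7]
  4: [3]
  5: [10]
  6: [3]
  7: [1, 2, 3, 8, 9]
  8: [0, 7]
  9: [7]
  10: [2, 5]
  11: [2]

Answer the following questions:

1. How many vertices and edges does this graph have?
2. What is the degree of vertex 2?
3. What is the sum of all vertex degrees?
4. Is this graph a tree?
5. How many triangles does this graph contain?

Count: 12 vertices, 11 edges.
Vertex 2 has neighbors [7, 10, 11], degree = 3.
Handshaking lemma: 2 * 11 = 22.
A graph is a tree iff it is connected and has exactly n-1 edges. This graph is connected (all 12 vertices in one component) and has 12-1 = 11 edges. It is a tree.
Number of triangles = 0.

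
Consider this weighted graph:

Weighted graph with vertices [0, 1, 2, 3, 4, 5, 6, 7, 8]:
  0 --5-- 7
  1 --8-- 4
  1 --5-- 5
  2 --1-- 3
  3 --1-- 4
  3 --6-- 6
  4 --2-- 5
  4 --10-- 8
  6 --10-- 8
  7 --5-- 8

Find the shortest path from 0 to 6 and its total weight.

Using Dijkstra's algorithm from vertex 0:
Shortest path: 0 -> 7 -> 8 -> 6
Total weight: 5 + 5 + 10 = 20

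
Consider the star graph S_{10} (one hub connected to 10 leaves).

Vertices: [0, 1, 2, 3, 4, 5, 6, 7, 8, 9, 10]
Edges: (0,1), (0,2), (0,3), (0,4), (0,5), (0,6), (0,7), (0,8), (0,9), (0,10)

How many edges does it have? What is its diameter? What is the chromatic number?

Star graph S_{10}: the hub connects to all 10 leaves.
Edges = 10.
Diameter = 2 (any leaf to hub is 1, leaf to leaf through hub is 2).
Star graphs are bipartite (hub vs leaves), so chromatic number = 2.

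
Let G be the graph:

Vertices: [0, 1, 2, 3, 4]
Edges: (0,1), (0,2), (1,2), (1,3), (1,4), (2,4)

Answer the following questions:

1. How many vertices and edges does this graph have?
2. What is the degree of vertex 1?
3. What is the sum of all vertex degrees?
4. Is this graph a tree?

Count: 5 vertices, 6 edges.
Vertex 1 has neighbors [0, 2, 3, 4], degree = 4.
Handshaking lemma: 2 * 6 = 12.
A tree on 5 vertices has 4 edges. This graph has 6 edges (2 extra). Not a tree.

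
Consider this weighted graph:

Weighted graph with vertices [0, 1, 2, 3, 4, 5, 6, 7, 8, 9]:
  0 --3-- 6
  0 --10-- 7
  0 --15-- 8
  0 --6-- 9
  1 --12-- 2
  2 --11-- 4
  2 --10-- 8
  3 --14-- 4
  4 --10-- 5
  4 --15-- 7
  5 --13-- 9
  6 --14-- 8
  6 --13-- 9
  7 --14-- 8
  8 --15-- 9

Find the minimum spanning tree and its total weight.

Applying Kruskal's algorithm (sort edges by weight, add if no cycle):
  Add (0,6) w=3
  Add (0,9) w=6
  Add (0,7) w=10
  Add (2,8) w=10
  Add (4,5) w=10
  Add (2,4) w=11
  Add (1,2) w=12
  Add (5,9) w=13
  Skip (6,9) w=13 (creates cycle)
  Add (3,4) w=14
  Skip (6,8) w=14 (creates cycle)
  Skip (7,8) w=14 (creates cycle)
  Skip (0,8) w=15 (creates cycle)
  Skip (4,7) w=15 (creates cycle)
  Skip (8,9) w=15 (creates cycle)
MST weight = 89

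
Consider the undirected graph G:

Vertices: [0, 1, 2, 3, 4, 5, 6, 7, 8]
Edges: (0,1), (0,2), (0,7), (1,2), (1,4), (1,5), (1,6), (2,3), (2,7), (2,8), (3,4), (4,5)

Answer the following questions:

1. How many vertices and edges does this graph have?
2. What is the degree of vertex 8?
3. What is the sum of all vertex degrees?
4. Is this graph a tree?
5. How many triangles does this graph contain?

Count: 9 vertices, 12 edges.
Vertex 8 has neighbors [2], degree = 1.
Handshaking lemma: 2 * 12 = 24.
A tree on 9 vertices has 8 edges. This graph has 12 edges (4 extra). Not a tree.
Number of triangles = 3.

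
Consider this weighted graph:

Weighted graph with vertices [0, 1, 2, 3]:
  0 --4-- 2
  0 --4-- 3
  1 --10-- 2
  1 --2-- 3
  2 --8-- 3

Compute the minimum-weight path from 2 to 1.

Using Dijkstra's algorithm from vertex 2:
Shortest path: 2 -> 1
Total weight: 10 = 10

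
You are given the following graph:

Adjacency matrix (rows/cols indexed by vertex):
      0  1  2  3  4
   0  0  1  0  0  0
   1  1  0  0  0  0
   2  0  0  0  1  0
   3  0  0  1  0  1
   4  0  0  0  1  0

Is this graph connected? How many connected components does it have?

Checking connectivity: the graph has 2 connected component(s).
Components: [[0, 1], [2, 3, 4]]. The graph is NOT connected.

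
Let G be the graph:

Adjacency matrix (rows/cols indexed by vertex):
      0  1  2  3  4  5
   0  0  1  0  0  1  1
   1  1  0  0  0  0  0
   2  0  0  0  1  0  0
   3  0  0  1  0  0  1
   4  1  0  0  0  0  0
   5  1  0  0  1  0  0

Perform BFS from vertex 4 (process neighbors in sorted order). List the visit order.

BFS from vertex 4 (neighbors processed in ascending order):
Visit order: 4, 0, 1, 5, 3, 2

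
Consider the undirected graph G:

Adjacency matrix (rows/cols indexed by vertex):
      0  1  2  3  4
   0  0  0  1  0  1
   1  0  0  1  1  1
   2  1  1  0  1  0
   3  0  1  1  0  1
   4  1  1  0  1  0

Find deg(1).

Vertex 1 has neighbors [2, 3, 4], so deg(1) = 3.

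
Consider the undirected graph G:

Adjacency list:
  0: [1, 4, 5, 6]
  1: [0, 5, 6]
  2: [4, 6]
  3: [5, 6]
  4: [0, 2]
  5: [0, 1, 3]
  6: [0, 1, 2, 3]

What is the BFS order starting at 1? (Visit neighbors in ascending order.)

BFS from vertex 1 (neighbors processed in ascending order):
Visit order: 1, 0, 5, 6, 4, 3, 2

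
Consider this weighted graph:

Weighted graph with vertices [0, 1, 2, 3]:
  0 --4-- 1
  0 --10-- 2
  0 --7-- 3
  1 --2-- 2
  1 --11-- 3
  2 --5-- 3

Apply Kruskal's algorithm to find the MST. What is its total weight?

Applying Kruskal's algorithm (sort edges by weight, add if no cycle):
  Add (1,2) w=2
  Add (0,1) w=4
  Add (2,3) w=5
  Skip (0,3) w=7 (creates cycle)
  Skip (0,2) w=10 (creates cycle)
  Skip (1,3) w=11 (creates cycle)
MST weight = 11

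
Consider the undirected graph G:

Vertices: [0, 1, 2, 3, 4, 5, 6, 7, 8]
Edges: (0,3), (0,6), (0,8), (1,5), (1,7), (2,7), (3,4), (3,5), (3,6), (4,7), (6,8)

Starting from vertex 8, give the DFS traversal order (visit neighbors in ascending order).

DFS from vertex 8 (neighbors processed in ascending order):
Visit order: 8, 0, 3, 4, 7, 1, 5, 2, 6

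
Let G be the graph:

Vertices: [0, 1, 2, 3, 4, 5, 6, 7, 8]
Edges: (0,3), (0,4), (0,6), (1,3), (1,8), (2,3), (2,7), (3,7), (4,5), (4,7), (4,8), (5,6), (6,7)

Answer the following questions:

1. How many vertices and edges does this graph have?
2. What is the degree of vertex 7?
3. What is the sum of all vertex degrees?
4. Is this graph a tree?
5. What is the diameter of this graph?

Count: 9 vertices, 13 edges.
Vertex 7 has neighbors [2, 3, 4, 6], degree = 4.
Handshaking lemma: 2 * 13 = 26.
A tree on 9 vertices has 8 edges. This graph has 13 edges (5 extra). Not a tree.
Diameter (longest shortest path) = 3.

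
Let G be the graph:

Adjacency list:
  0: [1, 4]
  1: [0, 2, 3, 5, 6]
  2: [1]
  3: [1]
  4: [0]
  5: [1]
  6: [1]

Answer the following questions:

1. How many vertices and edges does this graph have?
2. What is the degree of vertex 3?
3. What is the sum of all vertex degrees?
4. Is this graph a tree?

Count: 7 vertices, 6 edges.
Vertex 3 has neighbors [1], degree = 1.
Handshaking lemma: 2 * 6 = 12.
A graph is a tree iff it is connected and has exactly n-1 edges. This graph is connected (all 7 vertices in one component) and has 7-1 = 6 edges. It is a tree.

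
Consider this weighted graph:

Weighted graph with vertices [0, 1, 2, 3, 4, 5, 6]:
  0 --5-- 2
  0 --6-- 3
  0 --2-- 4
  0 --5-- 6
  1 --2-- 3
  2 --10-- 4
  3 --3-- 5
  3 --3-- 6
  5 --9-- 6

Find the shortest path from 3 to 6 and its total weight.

Using Dijkstra's algorithm from vertex 3:
Shortest path: 3 -> 6
Total weight: 3 = 3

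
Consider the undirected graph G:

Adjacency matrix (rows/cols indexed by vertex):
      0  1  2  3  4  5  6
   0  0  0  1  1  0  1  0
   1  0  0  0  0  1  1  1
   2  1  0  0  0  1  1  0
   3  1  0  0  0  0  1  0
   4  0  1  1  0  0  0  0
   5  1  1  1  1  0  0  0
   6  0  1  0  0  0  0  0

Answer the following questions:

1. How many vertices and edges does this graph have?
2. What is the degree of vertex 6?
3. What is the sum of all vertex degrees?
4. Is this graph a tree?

Count: 7 vertices, 9 edges.
Vertex 6 has neighbors [1], degree = 1.
Handshaking lemma: 2 * 9 = 18.
A tree on 7 vertices has 6 edges. This graph has 9 edges (3 extra). Not a tree.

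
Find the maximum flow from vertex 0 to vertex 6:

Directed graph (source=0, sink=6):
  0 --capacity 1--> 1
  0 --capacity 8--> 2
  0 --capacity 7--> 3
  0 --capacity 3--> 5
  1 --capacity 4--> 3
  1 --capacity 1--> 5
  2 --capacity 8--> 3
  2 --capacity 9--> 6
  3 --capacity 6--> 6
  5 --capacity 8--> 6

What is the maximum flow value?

Computing max flow:
  Flow on (0->1): 1/1
  Flow on (0->2): 8/8
  Flow on (0->3): 6/7
  Flow on (0->5): 3/3
  Flow on (1->5): 1/1
  Flow on (2->6): 8/9
  Flow on (3->6): 6/6
  Flow on (5->6): 4/8
Maximum flow = 18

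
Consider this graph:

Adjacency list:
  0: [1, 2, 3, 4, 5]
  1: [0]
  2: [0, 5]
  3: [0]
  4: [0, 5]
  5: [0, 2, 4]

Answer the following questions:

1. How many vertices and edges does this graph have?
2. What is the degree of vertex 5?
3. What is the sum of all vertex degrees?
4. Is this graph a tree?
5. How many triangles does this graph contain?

Count: 6 vertices, 7 edges.
Vertex 5 has neighbors [0, 2, 4], degree = 3.
Handshaking lemma: 2 * 7 = 14.
A tree on 6 vertices has 5 edges. This graph has 7 edges (2 extra). Not a tree.
Number of triangles = 2.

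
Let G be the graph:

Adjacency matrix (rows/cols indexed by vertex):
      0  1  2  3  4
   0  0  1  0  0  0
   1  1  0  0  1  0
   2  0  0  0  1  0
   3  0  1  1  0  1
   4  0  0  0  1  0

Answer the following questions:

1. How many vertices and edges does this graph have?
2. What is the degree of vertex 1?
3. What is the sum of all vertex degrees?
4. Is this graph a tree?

Count: 5 vertices, 4 edges.
Vertex 1 has neighbors [0, 3], degree = 2.
Handshaking lemma: 2 * 4 = 8.
A graph is a tree iff it is connected and has exactly n-1 edges. This graph is connected (all 5 vertices in one component) and has 5-1 = 4 edges. It is a tree.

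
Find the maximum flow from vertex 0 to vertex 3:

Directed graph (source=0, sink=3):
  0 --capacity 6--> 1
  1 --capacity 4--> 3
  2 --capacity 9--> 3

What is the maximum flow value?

Computing max flow:
  Flow on (0->1): 4/6
  Flow on (1->3): 4/4
Maximum flow = 4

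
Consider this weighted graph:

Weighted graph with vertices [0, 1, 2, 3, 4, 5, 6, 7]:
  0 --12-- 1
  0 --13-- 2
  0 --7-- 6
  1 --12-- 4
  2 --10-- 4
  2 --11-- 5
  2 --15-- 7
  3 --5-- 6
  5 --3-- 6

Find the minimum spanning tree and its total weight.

Applying Kruskal's algorithm (sort edges by weight, add if no cycle):
  Add (5,6) w=3
  Add (3,6) w=5
  Add (0,6) w=7
  Add (2,4) w=10
  Add (2,5) w=11
  Add (0,1) w=12
  Skip (1,4) w=12 (creates cycle)
  Skip (0,2) w=13 (creates cycle)
  Add (2,7) w=15
MST weight = 63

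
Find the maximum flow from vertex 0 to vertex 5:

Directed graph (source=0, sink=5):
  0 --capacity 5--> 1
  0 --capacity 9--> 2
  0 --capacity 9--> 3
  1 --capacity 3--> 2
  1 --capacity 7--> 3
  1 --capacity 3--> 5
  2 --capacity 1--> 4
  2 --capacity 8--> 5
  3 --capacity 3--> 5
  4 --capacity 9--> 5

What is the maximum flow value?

Computing max flow:
  Flow on (0->1): 5/5
  Flow on (0->2): 7/9
  Flow on (0->3): 3/9
  Flow on (1->2): 2/3
  Flow on (1->5): 3/3
  Flow on (2->4): 1/1
  Flow on (2->5): 8/8
  Flow on (3->5): 3/3
  Flow on (4->5): 1/9
Maximum flow = 15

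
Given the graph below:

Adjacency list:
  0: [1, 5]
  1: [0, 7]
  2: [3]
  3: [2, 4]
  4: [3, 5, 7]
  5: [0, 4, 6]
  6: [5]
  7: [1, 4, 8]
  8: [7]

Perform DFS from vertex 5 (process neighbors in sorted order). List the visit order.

DFS from vertex 5 (neighbors processed in ascending order):
Visit order: 5, 0, 1, 7, 4, 3, 2, 8, 6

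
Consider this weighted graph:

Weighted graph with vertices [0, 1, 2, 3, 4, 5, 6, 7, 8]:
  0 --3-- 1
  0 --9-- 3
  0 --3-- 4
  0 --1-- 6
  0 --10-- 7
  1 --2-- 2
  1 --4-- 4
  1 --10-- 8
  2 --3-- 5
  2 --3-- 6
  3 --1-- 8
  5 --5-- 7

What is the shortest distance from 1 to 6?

Using Dijkstra's algorithm from vertex 1:
Shortest path: 1 -> 0 -> 6
Total weight: 3 + 1 = 4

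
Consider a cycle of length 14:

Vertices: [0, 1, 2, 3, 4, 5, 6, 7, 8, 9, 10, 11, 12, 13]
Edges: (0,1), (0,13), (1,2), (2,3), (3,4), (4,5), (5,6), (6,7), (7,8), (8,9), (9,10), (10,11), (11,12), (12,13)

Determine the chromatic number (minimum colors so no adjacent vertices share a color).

This is an even cycle (C_14). Even cycles are bipartite.
Chromatic number = 2.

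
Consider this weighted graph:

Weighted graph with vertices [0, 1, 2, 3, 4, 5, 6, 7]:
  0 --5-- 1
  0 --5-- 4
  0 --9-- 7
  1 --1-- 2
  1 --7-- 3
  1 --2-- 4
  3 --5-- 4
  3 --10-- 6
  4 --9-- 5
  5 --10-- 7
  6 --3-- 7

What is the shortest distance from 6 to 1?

Using Dijkstra's algorithm from vertex 6:
Shortest path: 6 -> 3 -> 1
Total weight: 10 + 7 = 17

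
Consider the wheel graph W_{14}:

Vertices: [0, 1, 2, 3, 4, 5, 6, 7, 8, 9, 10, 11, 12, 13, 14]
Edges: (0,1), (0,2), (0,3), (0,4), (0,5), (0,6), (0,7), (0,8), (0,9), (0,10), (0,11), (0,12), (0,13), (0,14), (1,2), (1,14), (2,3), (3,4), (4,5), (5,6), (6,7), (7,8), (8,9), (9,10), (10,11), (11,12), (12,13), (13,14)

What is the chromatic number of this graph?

W_{14} = C_{14} plus a hub adjacent to every cycle vertex.
The outer cycle needs 2 colors (even cycle); the hub is adjacent to all of them so needs a fresh color.
Chromatic number = 2 + 1 = 3.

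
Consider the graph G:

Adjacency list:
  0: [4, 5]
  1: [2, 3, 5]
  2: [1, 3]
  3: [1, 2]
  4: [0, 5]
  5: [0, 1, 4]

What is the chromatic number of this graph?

The graph has a maximum clique of size 3 (lower bound on chromatic number).
A valid 3-coloring: {0: 0, 1: 0, 2: 1, 3: 2, 4: 2, 5: 1}.
Chromatic number = 3.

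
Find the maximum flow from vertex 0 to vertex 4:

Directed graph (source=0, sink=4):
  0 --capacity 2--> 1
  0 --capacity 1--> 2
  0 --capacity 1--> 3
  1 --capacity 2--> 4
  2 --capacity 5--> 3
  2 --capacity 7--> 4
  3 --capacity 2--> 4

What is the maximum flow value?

Computing max flow:
  Flow on (0->1): 2/2
  Flow on (0->2): 1/1
  Flow on (0->3): 1/1
  Flow on (1->4): 2/2
  Flow on (2->4): 1/7
  Flow on (3->4): 1/2
Maximum flow = 4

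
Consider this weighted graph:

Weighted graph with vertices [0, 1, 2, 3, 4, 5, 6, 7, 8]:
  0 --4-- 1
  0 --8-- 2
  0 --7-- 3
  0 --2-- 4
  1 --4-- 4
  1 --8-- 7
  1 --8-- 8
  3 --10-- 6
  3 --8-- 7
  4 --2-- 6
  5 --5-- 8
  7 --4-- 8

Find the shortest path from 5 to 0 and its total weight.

Using Dijkstra's algorithm from vertex 5:
Shortest path: 5 -> 8 -> 1 -> 0
Total weight: 5 + 8 + 4 = 17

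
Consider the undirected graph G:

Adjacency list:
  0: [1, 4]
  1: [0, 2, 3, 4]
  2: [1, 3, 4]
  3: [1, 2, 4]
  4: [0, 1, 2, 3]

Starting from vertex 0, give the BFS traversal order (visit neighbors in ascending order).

BFS from vertex 0 (neighbors processed in ascending order):
Visit order: 0, 1, 4, 2, 3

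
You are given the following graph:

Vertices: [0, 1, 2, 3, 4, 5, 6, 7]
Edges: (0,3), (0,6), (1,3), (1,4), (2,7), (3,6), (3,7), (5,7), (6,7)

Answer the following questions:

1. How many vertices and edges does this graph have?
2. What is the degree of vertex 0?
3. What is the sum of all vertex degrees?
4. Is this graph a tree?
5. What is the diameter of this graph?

Count: 8 vertices, 9 edges.
Vertex 0 has neighbors [3, 6], degree = 2.
Handshaking lemma: 2 * 9 = 18.
A tree on 8 vertices has 7 edges. This graph has 9 edges (2 extra). Not a tree.
Diameter (longest shortest path) = 4.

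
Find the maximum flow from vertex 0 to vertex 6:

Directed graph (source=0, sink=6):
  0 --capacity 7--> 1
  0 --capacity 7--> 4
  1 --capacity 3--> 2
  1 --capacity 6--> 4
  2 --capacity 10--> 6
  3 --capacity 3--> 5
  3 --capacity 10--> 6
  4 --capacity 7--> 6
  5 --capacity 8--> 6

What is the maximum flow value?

Computing max flow:
  Flow on (0->1): 7/7
  Flow on (0->4): 3/7
  Flow on (1->2): 3/3
  Flow on (1->4): 4/6
  Flow on (2->6): 3/10
  Flow on (4->6): 7/7
Maximum flow = 10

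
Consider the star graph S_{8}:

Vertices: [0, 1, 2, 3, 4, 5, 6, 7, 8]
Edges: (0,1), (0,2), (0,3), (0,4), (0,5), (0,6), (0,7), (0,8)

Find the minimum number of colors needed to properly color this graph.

S_{8} has one hub adjacent to 8 leaves; leaves are pairwise non-adjacent.
Color the hub 0 and every leaf 1.
Chromatic number = 2.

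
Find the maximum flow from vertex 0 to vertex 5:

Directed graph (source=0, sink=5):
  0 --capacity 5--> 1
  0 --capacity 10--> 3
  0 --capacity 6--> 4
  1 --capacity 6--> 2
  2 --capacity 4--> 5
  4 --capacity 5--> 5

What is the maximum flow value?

Computing max flow:
  Flow on (0->1): 4/5
  Flow on (0->4): 5/6
  Flow on (1->2): 4/6
  Flow on (2->5): 4/4
  Flow on (4->5): 5/5
Maximum flow = 9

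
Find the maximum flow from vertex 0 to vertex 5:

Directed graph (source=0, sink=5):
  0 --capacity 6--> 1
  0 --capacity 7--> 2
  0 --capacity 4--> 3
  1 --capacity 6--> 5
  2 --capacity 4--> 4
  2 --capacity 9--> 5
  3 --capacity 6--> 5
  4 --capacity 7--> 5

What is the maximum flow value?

Computing max flow:
  Flow on (0->1): 6/6
  Flow on (0->2): 7/7
  Flow on (0->3): 4/4
  Flow on (1->5): 6/6
  Flow on (2->5): 7/9
  Flow on (3->5): 4/6
Maximum flow = 17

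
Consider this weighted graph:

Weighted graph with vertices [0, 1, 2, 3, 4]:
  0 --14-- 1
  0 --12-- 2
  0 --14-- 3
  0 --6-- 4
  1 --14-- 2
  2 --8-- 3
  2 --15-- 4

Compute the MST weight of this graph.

Applying Kruskal's algorithm (sort edges by weight, add if no cycle):
  Add (0,4) w=6
  Add (2,3) w=8
  Add (0,2) w=12
  Add (0,1) w=14
  Skip (0,3) w=14 (creates cycle)
  Skip (1,2) w=14 (creates cycle)
  Skip (2,4) w=15 (creates cycle)
MST weight = 40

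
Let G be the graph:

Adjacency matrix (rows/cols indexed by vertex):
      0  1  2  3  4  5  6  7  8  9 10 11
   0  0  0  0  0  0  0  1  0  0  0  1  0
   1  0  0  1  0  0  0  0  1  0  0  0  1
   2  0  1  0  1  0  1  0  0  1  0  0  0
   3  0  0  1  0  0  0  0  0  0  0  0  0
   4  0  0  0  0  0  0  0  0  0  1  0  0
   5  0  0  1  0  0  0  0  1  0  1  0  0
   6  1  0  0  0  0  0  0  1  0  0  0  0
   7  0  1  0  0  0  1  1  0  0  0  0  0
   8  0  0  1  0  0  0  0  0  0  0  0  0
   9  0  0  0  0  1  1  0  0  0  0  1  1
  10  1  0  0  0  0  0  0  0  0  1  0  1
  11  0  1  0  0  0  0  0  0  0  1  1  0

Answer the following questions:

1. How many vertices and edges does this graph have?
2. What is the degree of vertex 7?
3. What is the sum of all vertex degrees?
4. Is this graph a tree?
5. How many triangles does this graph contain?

Count: 12 vertices, 15 edges.
Vertex 7 has neighbors [1, 5, 6], degree = 3.
Handshaking lemma: 2 * 15 = 30.
A tree on 12 vertices has 11 edges. This graph has 15 edges (4 extra). Not a tree.
Number of triangles = 1.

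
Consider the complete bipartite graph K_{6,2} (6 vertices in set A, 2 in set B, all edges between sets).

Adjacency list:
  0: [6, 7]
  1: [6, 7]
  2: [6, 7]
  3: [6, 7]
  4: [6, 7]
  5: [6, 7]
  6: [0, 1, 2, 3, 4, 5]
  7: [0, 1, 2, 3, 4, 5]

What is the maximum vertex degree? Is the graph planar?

Set-A vertices have degree 2; set-B vertices have degree 6. Maximum degree = max(6,2) = 6.
min(6,2) <= 2, so K_{6,2} avoids a K_{3,3} subdivision and is planar.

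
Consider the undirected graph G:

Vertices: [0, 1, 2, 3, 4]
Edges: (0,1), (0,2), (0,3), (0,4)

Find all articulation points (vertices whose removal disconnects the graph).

An articulation point is a vertex whose removal disconnects the graph.
Articulation points: [0]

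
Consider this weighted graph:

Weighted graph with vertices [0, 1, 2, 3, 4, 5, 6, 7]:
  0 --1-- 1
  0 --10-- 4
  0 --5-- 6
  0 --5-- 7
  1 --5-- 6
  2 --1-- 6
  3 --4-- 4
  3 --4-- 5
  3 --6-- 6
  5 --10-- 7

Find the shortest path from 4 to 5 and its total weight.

Using Dijkstra's algorithm from vertex 4:
Shortest path: 4 -> 3 -> 5
Total weight: 4 + 4 = 8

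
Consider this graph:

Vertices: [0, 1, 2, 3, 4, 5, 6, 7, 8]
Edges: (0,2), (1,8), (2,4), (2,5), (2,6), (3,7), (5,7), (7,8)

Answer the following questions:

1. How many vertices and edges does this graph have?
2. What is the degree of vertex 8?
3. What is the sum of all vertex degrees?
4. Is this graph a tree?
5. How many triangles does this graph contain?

Count: 9 vertices, 8 edges.
Vertex 8 has neighbors [1, 7], degree = 2.
Handshaking lemma: 2 * 8 = 16.
A graph is a tree iff it is connected and has exactly n-1 edges. This graph is connected (all 9 vertices in one component) and has 9-1 = 8 edges. It is a tree.
Number of triangles = 0.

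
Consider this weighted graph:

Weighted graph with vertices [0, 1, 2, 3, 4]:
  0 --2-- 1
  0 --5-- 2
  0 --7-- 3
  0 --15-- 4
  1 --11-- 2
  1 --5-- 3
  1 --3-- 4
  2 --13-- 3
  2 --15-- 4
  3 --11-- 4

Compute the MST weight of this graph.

Applying Kruskal's algorithm (sort edges by weight, add if no cycle):
  Add (0,1) w=2
  Add (1,4) w=3
  Add (0,2) w=5
  Add (1,3) w=5
  Skip (0,3) w=7 (creates cycle)
  Skip (1,2) w=11 (creates cycle)
  Skip (3,4) w=11 (creates cycle)
  Skip (2,3) w=13 (creates cycle)
  Skip (0,4) w=15 (creates cycle)
  Skip (2,4) w=15 (creates cycle)
MST weight = 15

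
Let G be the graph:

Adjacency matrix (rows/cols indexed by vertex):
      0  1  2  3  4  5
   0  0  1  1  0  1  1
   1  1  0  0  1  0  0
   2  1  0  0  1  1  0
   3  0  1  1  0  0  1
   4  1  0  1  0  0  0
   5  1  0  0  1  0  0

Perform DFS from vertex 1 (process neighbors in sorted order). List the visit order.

DFS from vertex 1 (neighbors processed in ascending order):
Visit order: 1, 0, 2, 3, 5, 4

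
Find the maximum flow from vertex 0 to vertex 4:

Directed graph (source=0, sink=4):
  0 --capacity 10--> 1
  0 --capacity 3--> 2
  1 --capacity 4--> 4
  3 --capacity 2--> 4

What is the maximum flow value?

Computing max flow:
  Flow on (0->1): 4/10
  Flow on (1->4): 4/4
Maximum flow = 4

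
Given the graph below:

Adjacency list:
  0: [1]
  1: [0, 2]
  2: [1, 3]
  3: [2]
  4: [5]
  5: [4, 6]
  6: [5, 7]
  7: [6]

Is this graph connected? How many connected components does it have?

Checking connectivity: the graph has 2 connected component(s).
Components: [[0, 1, 2, 3], [4, 5, 6, 7]]. The graph is NOT connected.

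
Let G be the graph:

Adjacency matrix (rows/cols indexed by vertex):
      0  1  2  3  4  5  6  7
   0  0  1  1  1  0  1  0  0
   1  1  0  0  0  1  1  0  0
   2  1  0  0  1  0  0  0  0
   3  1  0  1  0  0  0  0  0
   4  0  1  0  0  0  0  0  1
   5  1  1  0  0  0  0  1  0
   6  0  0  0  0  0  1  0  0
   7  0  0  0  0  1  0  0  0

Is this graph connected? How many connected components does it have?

Checking connectivity: the graph has 1 connected component(s).
All vertices are reachable from each other. The graph IS connected.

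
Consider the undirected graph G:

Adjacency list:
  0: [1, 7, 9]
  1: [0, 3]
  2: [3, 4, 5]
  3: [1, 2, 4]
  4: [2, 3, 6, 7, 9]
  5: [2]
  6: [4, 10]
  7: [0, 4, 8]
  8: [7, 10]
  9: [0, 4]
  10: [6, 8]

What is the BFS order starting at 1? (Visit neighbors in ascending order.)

BFS from vertex 1 (neighbors processed in ascending order):
Visit order: 1, 0, 3, 7, 9, 2, 4, 8, 5, 6, 10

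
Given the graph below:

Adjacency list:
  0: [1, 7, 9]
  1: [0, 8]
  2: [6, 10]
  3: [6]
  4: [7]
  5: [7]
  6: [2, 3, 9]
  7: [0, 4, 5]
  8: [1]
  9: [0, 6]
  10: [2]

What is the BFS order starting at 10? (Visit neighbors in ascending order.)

BFS from vertex 10 (neighbors processed in ascending order):
Visit order: 10, 2, 6, 3, 9, 0, 1, 7, 8, 4, 5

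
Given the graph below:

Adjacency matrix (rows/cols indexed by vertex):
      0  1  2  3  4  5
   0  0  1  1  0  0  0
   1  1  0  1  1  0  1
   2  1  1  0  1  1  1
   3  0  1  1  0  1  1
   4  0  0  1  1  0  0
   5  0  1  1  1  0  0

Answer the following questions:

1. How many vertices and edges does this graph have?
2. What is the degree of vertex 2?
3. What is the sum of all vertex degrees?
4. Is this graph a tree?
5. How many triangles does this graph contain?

Count: 6 vertices, 10 edges.
Vertex 2 has neighbors [0, 1, 3, 4, 5], degree = 5.
Handshaking lemma: 2 * 10 = 20.
A tree on 6 vertices has 5 edges. This graph has 10 edges (5 extra). Not a tree.
Number of triangles = 6.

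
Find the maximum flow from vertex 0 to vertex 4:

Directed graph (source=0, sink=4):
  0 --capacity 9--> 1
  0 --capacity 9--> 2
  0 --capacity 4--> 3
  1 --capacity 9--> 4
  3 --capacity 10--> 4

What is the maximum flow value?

Computing max flow:
  Flow on (0->1): 9/9
  Flow on (0->3): 4/4
  Flow on (1->4): 9/9
  Flow on (3->4): 4/10
Maximum flow = 13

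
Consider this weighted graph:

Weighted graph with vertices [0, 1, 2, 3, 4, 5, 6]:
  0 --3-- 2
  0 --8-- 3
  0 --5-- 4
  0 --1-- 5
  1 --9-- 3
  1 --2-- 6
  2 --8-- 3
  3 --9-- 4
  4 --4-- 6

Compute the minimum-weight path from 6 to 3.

Using Dijkstra's algorithm from vertex 6:
Shortest path: 6 -> 1 -> 3
Total weight: 2 + 9 = 11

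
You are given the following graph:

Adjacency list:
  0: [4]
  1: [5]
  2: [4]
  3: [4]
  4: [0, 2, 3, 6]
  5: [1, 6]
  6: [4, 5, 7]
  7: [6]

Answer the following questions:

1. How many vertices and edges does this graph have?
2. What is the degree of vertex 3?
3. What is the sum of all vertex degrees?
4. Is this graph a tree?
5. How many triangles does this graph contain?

Count: 8 vertices, 7 edges.
Vertex 3 has neighbors [4], degree = 1.
Handshaking lemma: 2 * 7 = 14.
A graph is a tree iff it is connected and has exactly n-1 edges. This graph is connected (all 8 vertices in one component) and has 8-1 = 7 edges. It is a tree.
Number of triangles = 0.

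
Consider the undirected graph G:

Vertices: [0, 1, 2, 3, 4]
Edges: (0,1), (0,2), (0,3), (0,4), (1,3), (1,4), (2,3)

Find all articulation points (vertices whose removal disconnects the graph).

No articulation points. The graph is biconnected.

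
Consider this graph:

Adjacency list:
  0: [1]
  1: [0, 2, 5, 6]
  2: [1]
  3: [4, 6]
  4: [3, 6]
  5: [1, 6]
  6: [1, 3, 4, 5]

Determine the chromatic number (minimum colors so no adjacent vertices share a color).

The graph has a maximum clique of size 3 (lower bound on chromatic number).
A valid 3-coloring: {0: 1, 1: 0, 2: 1, 3: 0, 4: 2, 5: 2, 6: 1}.
Chromatic number = 3.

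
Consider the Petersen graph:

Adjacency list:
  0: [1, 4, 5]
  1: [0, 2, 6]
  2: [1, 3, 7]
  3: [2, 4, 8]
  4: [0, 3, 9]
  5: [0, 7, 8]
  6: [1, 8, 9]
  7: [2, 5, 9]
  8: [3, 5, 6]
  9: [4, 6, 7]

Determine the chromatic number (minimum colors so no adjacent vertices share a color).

The Petersen graph contains odd cycles (e.g. the outer 5-cycle), so chi >= 3.
A proper 3-coloring exists (it is a well-known 3-chromatic graph).
Chromatic number = 3.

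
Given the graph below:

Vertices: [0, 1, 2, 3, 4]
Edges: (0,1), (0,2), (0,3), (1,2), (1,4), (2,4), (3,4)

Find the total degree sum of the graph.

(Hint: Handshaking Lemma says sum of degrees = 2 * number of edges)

Count edges: 7 edges.
By Handshaking Lemma: sum of degrees = 2 * 7 = 14.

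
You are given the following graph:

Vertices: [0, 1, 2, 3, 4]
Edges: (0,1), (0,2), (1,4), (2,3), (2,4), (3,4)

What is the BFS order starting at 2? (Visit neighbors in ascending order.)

BFS from vertex 2 (neighbors processed in ascending order):
Visit order: 2, 0, 3, 4, 1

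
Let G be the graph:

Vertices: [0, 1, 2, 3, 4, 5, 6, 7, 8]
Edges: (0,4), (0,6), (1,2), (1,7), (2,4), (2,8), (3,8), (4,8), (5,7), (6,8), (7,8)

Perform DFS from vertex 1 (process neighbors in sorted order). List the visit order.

DFS from vertex 1 (neighbors processed in ascending order):
Visit order: 1, 2, 4, 0, 6, 8, 3, 7, 5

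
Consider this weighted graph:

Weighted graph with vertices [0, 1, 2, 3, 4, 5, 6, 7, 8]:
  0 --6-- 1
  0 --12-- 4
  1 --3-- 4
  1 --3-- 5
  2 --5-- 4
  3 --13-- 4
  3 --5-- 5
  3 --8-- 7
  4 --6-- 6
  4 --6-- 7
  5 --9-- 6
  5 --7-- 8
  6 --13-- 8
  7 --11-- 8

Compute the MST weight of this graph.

Applying Kruskal's algorithm (sort edges by weight, add if no cycle):
  Add (1,4) w=3
  Add (1,5) w=3
  Add (2,4) w=5
  Add (3,5) w=5
  Add (0,1) w=6
  Add (4,7) w=6
  Add (4,6) w=6
  Add (5,8) w=7
  Skip (3,7) w=8 (creates cycle)
  Skip (5,6) w=9 (creates cycle)
  Skip (7,8) w=11 (creates cycle)
  Skip (0,4) w=12 (creates cycle)
  Skip (3,4) w=13 (creates cycle)
  Skip (6,8) w=13 (creates cycle)
MST weight = 41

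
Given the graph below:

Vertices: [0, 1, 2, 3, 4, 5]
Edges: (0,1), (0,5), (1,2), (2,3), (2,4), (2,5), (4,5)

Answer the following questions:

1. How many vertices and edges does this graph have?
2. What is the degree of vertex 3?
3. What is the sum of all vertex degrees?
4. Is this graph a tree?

Count: 6 vertices, 7 edges.
Vertex 3 has neighbors [2], degree = 1.
Handshaking lemma: 2 * 7 = 14.
A tree on 6 vertices has 5 edges. This graph has 7 edges (2 extra). Not a tree.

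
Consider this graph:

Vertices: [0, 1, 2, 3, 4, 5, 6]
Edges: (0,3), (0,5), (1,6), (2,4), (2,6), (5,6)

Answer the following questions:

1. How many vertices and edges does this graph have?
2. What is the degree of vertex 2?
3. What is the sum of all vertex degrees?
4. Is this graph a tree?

Count: 7 vertices, 6 edges.
Vertex 2 has neighbors [4, 6], degree = 2.
Handshaking lemma: 2 * 6 = 12.
A graph is a tree iff it is connected and has exactly n-1 edges. This graph is connected (all 7 vertices in one component) and has 7-1 = 6 edges. It is a tree.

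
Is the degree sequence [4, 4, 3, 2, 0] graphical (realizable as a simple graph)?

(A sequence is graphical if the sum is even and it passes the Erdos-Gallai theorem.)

Sum of degrees = 13. Sum is odd, so the sequence is NOT graphical.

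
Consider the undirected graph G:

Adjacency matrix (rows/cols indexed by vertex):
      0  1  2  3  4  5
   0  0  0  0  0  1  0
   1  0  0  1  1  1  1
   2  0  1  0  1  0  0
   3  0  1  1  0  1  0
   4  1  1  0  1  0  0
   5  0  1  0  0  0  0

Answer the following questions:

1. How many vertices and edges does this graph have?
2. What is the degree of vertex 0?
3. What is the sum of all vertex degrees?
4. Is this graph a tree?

Count: 6 vertices, 7 edges.
Vertex 0 has neighbors [4], degree = 1.
Handshaking lemma: 2 * 7 = 14.
A tree on 6 vertices has 5 edges. This graph has 7 edges (2 extra). Not a tree.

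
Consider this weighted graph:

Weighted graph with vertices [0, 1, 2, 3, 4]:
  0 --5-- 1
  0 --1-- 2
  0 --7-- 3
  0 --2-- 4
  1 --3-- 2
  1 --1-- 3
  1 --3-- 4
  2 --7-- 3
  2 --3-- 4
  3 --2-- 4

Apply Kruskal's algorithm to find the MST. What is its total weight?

Applying Kruskal's algorithm (sort edges by weight, add if no cycle):
  Add (0,2) w=1
  Add (1,3) w=1
  Add (0,4) w=2
  Add (3,4) w=2
  Skip (1,2) w=3 (creates cycle)
  Skip (1,4) w=3 (creates cycle)
  Skip (2,4) w=3 (creates cycle)
  Skip (0,1) w=5 (creates cycle)
  Skip (0,3) w=7 (creates cycle)
  Skip (2,3) w=7 (creates cycle)
MST weight = 6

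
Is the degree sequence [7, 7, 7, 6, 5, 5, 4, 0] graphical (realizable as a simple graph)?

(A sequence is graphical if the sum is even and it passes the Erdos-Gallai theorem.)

Sum of degrees = 41. Sum is odd, so the sequence is NOT graphical.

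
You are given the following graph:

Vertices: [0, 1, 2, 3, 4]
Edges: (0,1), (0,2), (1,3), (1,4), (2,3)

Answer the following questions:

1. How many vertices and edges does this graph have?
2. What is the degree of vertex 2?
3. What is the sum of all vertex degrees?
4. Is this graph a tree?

Count: 5 vertices, 5 edges.
Vertex 2 has neighbors [0, 3], degree = 2.
Handshaking lemma: 2 * 5 = 10.
A tree on 5 vertices has 4 edges. This graph has 5 edges (1 extra). Not a tree.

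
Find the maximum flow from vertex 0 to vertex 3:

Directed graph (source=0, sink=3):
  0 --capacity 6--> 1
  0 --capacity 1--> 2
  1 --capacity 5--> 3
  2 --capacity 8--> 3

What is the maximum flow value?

Computing max flow:
  Flow on (0->1): 5/6
  Flow on (0->2): 1/1
  Flow on (1->3): 5/5
  Flow on (2->3): 1/8
Maximum flow = 6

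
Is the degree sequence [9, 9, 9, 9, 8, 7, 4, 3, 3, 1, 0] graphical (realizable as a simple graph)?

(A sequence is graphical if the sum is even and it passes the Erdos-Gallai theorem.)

Sum of degrees = 62. Sum is even but fails Erdos-Gallai. The sequence is NOT graphical.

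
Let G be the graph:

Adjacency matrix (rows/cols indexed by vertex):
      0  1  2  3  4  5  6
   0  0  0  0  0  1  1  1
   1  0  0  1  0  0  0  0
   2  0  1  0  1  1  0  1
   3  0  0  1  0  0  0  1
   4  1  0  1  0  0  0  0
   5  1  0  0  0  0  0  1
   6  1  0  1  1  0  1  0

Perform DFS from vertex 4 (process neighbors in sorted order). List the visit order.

DFS from vertex 4 (neighbors processed in ascending order):
Visit order: 4, 0, 5, 6, 2, 1, 3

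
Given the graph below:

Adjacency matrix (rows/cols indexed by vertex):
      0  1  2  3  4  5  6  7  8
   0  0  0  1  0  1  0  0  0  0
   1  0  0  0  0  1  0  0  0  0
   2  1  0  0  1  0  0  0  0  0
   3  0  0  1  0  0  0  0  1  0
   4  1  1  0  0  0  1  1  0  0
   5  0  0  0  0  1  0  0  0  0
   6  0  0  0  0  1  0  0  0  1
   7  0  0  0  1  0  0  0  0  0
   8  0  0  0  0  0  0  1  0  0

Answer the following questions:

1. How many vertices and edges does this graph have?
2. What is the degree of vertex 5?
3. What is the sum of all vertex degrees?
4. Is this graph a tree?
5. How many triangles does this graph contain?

Count: 9 vertices, 8 edges.
Vertex 5 has neighbors [4], degree = 1.
Handshaking lemma: 2 * 8 = 16.
A graph is a tree iff it is connected and has exactly n-1 edges. This graph is connected (all 9 vertices in one component) and has 9-1 = 8 edges. It is a tree.
Number of triangles = 0.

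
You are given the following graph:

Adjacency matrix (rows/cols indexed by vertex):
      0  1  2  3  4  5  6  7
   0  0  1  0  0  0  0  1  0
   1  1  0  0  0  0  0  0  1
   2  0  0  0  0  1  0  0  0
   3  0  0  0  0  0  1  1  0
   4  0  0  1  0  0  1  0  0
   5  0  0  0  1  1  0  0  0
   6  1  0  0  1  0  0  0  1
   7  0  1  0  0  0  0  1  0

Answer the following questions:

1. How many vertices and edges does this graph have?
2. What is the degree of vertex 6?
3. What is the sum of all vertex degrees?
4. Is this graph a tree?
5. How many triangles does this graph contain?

Count: 8 vertices, 8 edges.
Vertex 6 has neighbors [0, 3, 7], degree = 3.
Handshaking lemma: 2 * 8 = 16.
A tree on 8 vertices has 7 edges. This graph has 8 edges (1 extra). Not a tree.
Number of triangles = 0.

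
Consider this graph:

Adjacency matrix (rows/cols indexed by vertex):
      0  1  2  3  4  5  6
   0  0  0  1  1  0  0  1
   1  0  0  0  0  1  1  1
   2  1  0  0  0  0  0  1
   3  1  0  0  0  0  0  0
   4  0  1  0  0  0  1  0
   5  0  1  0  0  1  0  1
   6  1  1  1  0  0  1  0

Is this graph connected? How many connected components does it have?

Checking connectivity: the graph has 1 connected component(s).
All vertices are reachable from each other. The graph IS connected.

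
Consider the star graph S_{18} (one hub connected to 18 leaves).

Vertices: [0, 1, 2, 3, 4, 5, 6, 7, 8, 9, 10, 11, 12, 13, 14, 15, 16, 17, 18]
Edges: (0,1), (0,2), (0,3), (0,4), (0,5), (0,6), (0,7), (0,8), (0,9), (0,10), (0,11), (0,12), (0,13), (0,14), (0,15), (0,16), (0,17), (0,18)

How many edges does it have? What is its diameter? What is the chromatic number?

Star graph S_{18}: the hub connects to all 18 leaves.
Edges = 18.
Diameter = 2 (any leaf to hub is 1, leaf to leaf through hub is 2).
Star graphs are bipartite (hub vs leaves), so chromatic number = 2.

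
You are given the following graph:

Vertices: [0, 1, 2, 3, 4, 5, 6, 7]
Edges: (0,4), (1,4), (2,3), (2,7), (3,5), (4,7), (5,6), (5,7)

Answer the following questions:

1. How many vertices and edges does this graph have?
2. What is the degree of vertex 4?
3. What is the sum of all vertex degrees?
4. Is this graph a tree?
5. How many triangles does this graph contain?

Count: 8 vertices, 8 edges.
Vertex 4 has neighbors [0, 1, 7], degree = 3.
Handshaking lemma: 2 * 8 = 16.
A tree on 8 vertices has 7 edges. This graph has 8 edges (1 extra). Not a tree.
Number of triangles = 0.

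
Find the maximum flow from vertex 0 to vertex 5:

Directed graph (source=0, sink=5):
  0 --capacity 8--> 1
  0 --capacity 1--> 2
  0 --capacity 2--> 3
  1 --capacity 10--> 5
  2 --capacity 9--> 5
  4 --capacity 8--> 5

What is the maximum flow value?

Computing max flow:
  Flow on (0->1): 8/8
  Flow on (0->2): 1/1
  Flow on (1->5): 8/10
  Flow on (2->5): 1/9
Maximum flow = 9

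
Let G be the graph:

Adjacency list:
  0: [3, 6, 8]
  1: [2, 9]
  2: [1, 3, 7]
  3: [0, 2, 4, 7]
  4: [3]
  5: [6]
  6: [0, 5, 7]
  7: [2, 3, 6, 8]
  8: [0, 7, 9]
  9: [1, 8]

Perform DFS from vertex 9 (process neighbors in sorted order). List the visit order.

DFS from vertex 9 (neighbors processed in ascending order):
Visit order: 9, 1, 2, 3, 0, 6, 5, 7, 8, 4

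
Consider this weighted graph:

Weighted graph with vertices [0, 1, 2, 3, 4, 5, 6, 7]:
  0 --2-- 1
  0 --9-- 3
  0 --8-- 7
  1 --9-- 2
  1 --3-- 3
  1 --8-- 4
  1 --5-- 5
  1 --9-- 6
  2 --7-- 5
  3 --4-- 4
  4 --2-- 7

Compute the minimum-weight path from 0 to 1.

Using Dijkstra's algorithm from vertex 0:
Shortest path: 0 -> 1
Total weight: 2 = 2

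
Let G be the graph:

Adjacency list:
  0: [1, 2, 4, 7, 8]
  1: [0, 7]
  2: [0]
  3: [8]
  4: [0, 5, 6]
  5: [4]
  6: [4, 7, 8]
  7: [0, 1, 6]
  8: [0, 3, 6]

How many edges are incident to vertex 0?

Vertex 0 has neighbors [1, 2, 4, 7, 8], so deg(0) = 5.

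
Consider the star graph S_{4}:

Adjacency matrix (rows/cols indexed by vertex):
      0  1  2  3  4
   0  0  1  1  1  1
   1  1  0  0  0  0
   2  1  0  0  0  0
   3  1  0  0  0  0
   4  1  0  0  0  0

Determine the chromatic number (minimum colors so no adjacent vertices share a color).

S_{4} has one hub adjacent to 4 leaves; leaves are pairwise non-adjacent.
Color the hub 0 and every leaf 1.
Chromatic number = 2.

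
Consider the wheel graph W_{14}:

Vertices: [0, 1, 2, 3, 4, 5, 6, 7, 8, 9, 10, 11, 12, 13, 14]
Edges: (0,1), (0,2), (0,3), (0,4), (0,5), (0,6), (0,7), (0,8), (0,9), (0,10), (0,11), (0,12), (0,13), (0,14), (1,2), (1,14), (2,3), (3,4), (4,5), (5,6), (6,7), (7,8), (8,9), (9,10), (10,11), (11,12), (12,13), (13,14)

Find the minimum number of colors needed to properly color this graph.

W_{14} = C_{14} plus a hub adjacent to every cycle vertex.
The outer cycle needs 2 colors (even cycle); the hub is adjacent to all of them so needs a fresh color.
Chromatic number = 2 + 1 = 3.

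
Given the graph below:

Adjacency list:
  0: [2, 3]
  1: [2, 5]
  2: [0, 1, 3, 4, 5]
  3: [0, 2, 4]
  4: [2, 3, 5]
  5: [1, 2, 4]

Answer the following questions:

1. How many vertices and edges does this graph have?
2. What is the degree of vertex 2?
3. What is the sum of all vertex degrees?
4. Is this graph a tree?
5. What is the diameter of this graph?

Count: 6 vertices, 9 edges.
Vertex 2 has neighbors [0, 1, 3, 4, 5], degree = 5.
Handshaking lemma: 2 * 9 = 18.
A tree on 6 vertices has 5 edges. This graph has 9 edges (4 extra). Not a tree.
Diameter (longest shortest path) = 2.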